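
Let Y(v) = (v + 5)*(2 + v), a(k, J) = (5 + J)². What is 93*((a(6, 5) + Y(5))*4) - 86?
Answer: 63154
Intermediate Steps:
Y(v) = (2 + v)*(5 + v) (Y(v) = (5 + v)*(2 + v) = (2 + v)*(5 + v))
93*((a(6, 5) + Y(5))*4) - 86 = 93*(((5 + 5)² + (10 + 5² + 7*5))*4) - 86 = 93*((10² + (10 + 25 + 35))*4) - 86 = 93*((100 + 70)*4) - 86 = 93*(170*4) - 86 = 93*680 - 86 = 63240 - 86 = 63154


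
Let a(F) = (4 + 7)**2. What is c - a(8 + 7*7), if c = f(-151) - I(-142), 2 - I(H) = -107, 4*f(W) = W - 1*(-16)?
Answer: -1055/4 ≈ -263.75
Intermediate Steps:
f(W) = 4 + W/4 (f(W) = (W - 1*(-16))/4 = (W + 16)/4 = (16 + W)/4 = 4 + W/4)
I(H) = 109 (I(H) = 2 - 1*(-107) = 2 + 107 = 109)
a(F) = 121 (a(F) = 11**2 = 121)
c = -571/4 (c = (4 + (1/4)*(-151)) - 1*109 = (4 - 151/4) - 109 = -135/4 - 109 = -571/4 ≈ -142.75)
c - a(8 + 7*7) = -571/4 - 1*121 = -571/4 - 121 = -1055/4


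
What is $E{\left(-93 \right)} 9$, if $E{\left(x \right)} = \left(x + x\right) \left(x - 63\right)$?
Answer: $261144$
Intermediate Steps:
$E{\left(x \right)} = 2 x \left(-63 + x\right)$
$E{\left(-93 \right)} 9 = 2 \left(-93\right) \left(-63 - 93\right) 9 = 2 \left(-93\right) \left(-156\right) 9 = 29016 \cdot 9 = 261144$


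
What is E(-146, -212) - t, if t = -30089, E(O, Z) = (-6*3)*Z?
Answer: 33905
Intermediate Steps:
E(O, Z) = -18*Z
E(-146, -212) - t = -18*(-212) - 1*(-30089) = 3816 + 30089 = 33905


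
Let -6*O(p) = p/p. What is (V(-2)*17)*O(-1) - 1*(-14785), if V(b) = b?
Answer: 44372/3 ≈ 14791.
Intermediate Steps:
O(p) = -1/6 (O(p) = -p/(6*p) = -1/6*1 = -1/6)
(V(-2)*17)*O(-1) - 1*(-14785) = -2*17*(-1/6) - 1*(-14785) = -34*(-1/6) + 14785 = 17/3 + 14785 = 44372/3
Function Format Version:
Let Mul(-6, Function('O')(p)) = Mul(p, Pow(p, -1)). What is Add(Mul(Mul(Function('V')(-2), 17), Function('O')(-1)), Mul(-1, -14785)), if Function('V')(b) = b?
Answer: Rational(44372, 3) ≈ 14791.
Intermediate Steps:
Function('O')(p) = Rational(-1, 6) (Function('O')(p) = Mul(Rational(-1, 6), Mul(p, Pow(p, -1))) = Mul(Rational(-1, 6), 1) = Rational(-1, 6))
Add(Mul(Mul(Function('V')(-2), 17), Function('O')(-1)), Mul(-1, -14785)) = Add(Mul(Mul(-2, 17), Rational(-1, 6)), Mul(-1, -14785)) = Add(Mul(-34, Rational(-1, 6)), 14785) = Add(Rational(17, 3), 14785) = Rational(44372, 3)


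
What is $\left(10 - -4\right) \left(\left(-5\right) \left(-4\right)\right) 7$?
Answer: $1960$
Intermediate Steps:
$\left(10 - -4\right) \left(\left(-5\right) \left(-4\right)\right) 7 = \left(10 + 4\right) 20 \cdot 7 = 14 \cdot 20 \cdot 7 = 280 \cdot 7 = 1960$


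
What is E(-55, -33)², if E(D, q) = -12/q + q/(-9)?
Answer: 17689/1089 ≈ 16.243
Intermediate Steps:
E(D, q) = -12/q - q/9 (E(D, q) = -12/q + q*(-⅑) = -12/q - q/9)
E(-55, -33)² = (-12/(-33) - ⅑*(-33))² = (-12*(-1/33) + 11/3)² = (4/11 + 11/3)² = (133/33)² = 17689/1089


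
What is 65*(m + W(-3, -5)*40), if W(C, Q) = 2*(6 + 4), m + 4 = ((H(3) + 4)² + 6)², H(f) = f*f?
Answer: 2042365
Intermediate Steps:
H(f) = f²
m = 30621 (m = -4 + ((3² + 4)² + 6)² = -4 + ((9 + 4)² + 6)² = -4 + (13² + 6)² = -4 + (169 + 6)² = -4 + 175² = -4 + 30625 = 30621)
W(C, Q) = 20 (W(C, Q) = 2*10 = 20)
65*(m + W(-3, -5)*40) = 65*(30621 + 20*40) = 65*(30621 + 800) = 65*31421 = 2042365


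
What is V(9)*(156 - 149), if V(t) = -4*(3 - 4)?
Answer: 28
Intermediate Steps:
V(t) = 4 (V(t) = -4*(-1) = 4)
V(9)*(156 - 149) = 4*(156 - 149) = 4*7 = 28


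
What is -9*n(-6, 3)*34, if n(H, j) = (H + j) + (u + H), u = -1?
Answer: 3060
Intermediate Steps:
n(H, j) = -1 + j + 2*H (n(H, j) = (H + j) + (-1 + H) = -1 + j + 2*H)
-9*n(-6, 3)*34 = -9*(-1 + 3 + 2*(-6))*34 = -9*(-1 + 3 - 12)*34 = -9*(-10)*34 = 90*34 = 3060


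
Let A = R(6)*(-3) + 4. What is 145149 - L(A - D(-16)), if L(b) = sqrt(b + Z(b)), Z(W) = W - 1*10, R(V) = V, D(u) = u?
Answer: 145149 - I*sqrt(6) ≈ 1.4515e+5 - 2.4495*I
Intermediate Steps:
Z(W) = -10 + W (Z(W) = W - 10 = -10 + W)
A = -14 (A = 6*(-3) + 4 = -18 + 4 = -14)
L(b) = sqrt(-10 + 2*b) (L(b) = sqrt(b + (-10 + b)) = sqrt(-10 + 2*b))
145149 - L(A - D(-16)) = 145149 - sqrt(-10 + 2*(-14 - 1*(-16))) = 145149 - sqrt(-10 + 2*(-14 + 16)) = 145149 - sqrt(-10 + 2*2) = 145149 - sqrt(-10 + 4) = 145149 - sqrt(-6) = 145149 - I*sqrt(6)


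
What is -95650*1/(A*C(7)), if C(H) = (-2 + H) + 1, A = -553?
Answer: 47825/1659 ≈ 28.828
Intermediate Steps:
C(H) = -1 + H
-95650*1/(A*C(7)) = -95650*(-1/(553*(-1 + 7))) = -95650/((-553*6)) = -95650/(-3318) = -95650*(-1/3318) = 47825/1659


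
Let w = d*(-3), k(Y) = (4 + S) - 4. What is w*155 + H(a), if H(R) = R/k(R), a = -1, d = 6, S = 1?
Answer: -2791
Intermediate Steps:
k(Y) = 1 (k(Y) = (4 + 1) - 4 = 5 - 4 = 1)
w = -18 (w = 6*(-3) = -18)
H(R) = R (H(R) = R/1 = R*1 = R)
w*155 + H(a) = -18*155 - 1 = -2790 - 1 = -2791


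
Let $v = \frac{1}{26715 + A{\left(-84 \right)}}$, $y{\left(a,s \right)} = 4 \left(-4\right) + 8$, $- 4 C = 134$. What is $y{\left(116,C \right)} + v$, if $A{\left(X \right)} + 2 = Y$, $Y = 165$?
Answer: $- \frac{215023}{26878} \approx -8.0$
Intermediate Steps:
$C = - \frac{67}{2}$ ($C = \left(- \frac{1}{4}\right) 134 = - \frac{67}{2} \approx -33.5$)
$y{\left(a,s \right)} = -8$ ($y{\left(a,s \right)} = -16 + 8 = -8$)
$A{\left(X \right)} = 163$ ($A{\left(X \right)} = -2 + 165 = 163$)
$v = \frac{1}{26878}$ ($v = \frac{1}{26715 + 163} = \frac{1}{26878} \approx 3.7205 \cdot 10^{-5}$)
$y{\left(116,C \right)} + v = -8 + \frac{1}{26878} = - \frac{215023}{26878}$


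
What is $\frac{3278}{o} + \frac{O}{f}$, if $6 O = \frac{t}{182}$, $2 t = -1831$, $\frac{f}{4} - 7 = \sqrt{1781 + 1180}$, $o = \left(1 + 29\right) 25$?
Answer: $\frac{661900121}{151424000} - \frac{1831 \sqrt{329}}{8479744} \approx 4.3673$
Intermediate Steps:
$o = 750$ ($o = 30 \cdot 25 = 750$)
$f = 28 + 12 \sqrt{329}$ ($f = 28 + 4 \sqrt{1781 + 1180} = 28 + 4 \sqrt{2961} = 28 + 4 \cdot 3 \sqrt{329} = 28 + 12 \sqrt{329} \approx 245.66$)
$t = - \frac{1831}{2}$ ($t = \frac{1}{2} \left(-1831\right) = - \frac{1831}{2} \approx -915.5$)
$O = - \frac{1831}{2184}$ ($O = \frac{\left(- \frac{1831}{2}\right) \frac{1}{182}}{6} = \frac{1}{6} \left(- \frac{1831}{364}\right) = - \frac{1831}{2184} \approx -0.83837$)
$\frac{3278}{o} + \frac{O}{f} = \frac{3278}{750} - \frac{1831}{2184 \left(28 + 12 \sqrt{329}\right)} = 3278 \cdot \frac{1}{750} - \frac{1831}{2184 \left(28 + 12 \sqrt{329}\right)} = \frac{1639}{375} - \frac{1831}{2184 \left(28 + 12 \sqrt{329}\right)}$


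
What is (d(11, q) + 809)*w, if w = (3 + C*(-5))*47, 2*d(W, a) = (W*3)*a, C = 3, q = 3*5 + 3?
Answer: -623784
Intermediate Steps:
q = 18 (q = 15 + 3 = 18)
d(W, a) = 3*W*a/2 (d(W, a) = ((W*3)*a)/2 = ((3*W)*a)/2 = (3*W*a)/2 = 3*W*a/2)
w = -564 (w = (3 + 3*(-5))*47 = (3 - 15)*47 = -12*47 = -564)
(d(11, q) + 809)*w = ((3/2)*11*18 + 809)*(-564) = (297 + 809)*(-564) = 1106*(-564) = -623784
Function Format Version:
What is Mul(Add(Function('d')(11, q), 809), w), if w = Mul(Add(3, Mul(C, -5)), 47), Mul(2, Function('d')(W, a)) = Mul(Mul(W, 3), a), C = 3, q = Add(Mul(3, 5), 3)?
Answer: -623784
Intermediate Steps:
q = 18 (q = Add(15, 3) = 18)
Function('d')(W, a) = Mul(Rational(3, 2), W, a) (Function('d')(W, a) = Mul(Rational(1, 2), Mul(Mul(W, 3), a)) = Mul(Rational(1, 2), Mul(Mul(3, W), a)) = Mul(Rational(1, 2), Mul(3, W, a)) = Mul(Rational(3, 2), W, a))
w = -564 (w = Mul(Add(3, Mul(3, -5)), 47) = Mul(Add(3, -15), 47) = Mul(-12, 47) = -564)
Mul(Add(Function('d')(11, q), 809), w) = Mul(Add(Mul(Rational(3, 2), 11, 18), 809), -564) = Mul(Add(297, 809), -564) = Mul(1106, -564) = -623784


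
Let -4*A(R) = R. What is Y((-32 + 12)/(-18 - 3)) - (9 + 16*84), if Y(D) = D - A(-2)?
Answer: -56807/42 ≈ -1352.5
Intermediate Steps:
A(R) = -R/4
Y(D) = -½ + D (Y(D) = D - (-1)*(-2)/4 = D - 1*½ = D - ½ = -½ + D)
Y((-32 + 12)/(-18 - 3)) - (9 + 16*84) = (-½ + (-32 + 12)/(-18 - 3)) - (9 + 16*84) = (-½ - 20/(-21)) - (9 + 1344) = (-½ - 20*(-1/21)) - 1*1353 = (-½ + 20/21) - 1353 = 19/42 - 1353 = -56807/42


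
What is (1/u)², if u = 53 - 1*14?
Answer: 1/1521 ≈ 0.00065746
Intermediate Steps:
u = 39 (u = 53 - 14 = 39)
(1/u)² = (1/39)² = 1/1521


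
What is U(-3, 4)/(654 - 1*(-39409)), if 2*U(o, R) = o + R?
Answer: 1/80126 ≈ 1.2480e-5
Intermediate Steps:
U(o, R) = R/2 + o/2 (U(o, R) = (o + R)/2 = (R + o)/2 = R/2 + o/2)
U(-3, 4)/(654 - 1*(-39409)) = ((½)*4 + (½)*(-3))/(654 - 1*(-39409)) = (2 - 3/2)/(654 + 39409) = (½)/40063 = (½)*(1/40063) = 1/80126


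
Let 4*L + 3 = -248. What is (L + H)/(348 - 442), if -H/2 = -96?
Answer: -11/8 ≈ -1.3750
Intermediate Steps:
L = -251/4 (L = -¾ + (¼)*(-248) = -¾ - 62 = -251/4 ≈ -62.750)
H = 192 (H = -2*(-96) = 192)
(L + H)/(348 - 442) = (-251/4 + 192)/(348 - 442) = (517/4)/(-94) = (517/4)*(-1/94) = -11/8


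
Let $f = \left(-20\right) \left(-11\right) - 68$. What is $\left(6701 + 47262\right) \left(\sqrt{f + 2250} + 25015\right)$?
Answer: $1349884445 + 53963 \sqrt{2402} \approx 1.3525 \cdot 10^{9}$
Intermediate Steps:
$f = 152$ ($f = 220 - 68 = 152$)
$\left(6701 + 47262\right) \left(\sqrt{f + 2250} + 25015\right) = \left(6701 + 47262\right) \left(\sqrt{152 + 2250} + 25015\right) = 53963 \left(\sqrt{2402} + 25015\right) = 53963 \left(25015 + \sqrt{2402}\right) = 1349884445 + 53963 \sqrt{2402}$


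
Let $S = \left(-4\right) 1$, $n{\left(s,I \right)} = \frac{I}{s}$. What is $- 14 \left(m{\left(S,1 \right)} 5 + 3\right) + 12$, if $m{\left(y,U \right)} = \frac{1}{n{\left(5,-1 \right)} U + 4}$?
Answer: $- \frac{920}{19} \approx -48.421$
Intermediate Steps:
$S = -4$
$m{\left(y,U \right)} = \frac{1}{4 - \frac{U}{5}}$ ($m{\left(y,U \right)} = \frac{1}{- \frac{1}{5} U + 4} = \frac{1}{\left(-1\right) \frac{1}{5} U + 4} = \frac{1}{- \frac{U}{5} + 4} = \frac{1}{4 - \frac{U}{5}}$)
$- 14 \left(m{\left(S,1 \right)} 5 + 3\right) + 12 = - 14 \left(\frac{5}{20 - 1} \cdot 5 + 3\right) + 12 = - 14 \left(\frac{5}{19} \cdot 5 + 3\right) + 12 = - 14 \left(\frac{25}{19} + 3\right) + 12 = \left(-14\right) \frac{82}{19} + 12 = - \frac{1148}{19} + 12 = - \frac{920}{19}$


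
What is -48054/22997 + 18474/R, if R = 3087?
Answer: 92167960/23663913 ≈ 3.8949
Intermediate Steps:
-48054/22997 + 18474/R = -48054/22997 + 18474/3087 = -48054*1/22997 + 18474*(1/3087) = -48054/22997 + 6158/1029 = 92167960/23663913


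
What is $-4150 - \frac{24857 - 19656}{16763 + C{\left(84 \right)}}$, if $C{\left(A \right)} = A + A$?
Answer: $- \frac{70268851}{16931} \approx -4150.3$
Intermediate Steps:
$C{\left(A \right)} = 2 A$
$-4150 - \frac{24857 - 19656}{16763 + C{\left(84 \right)}} = -4150 - \frac{24857 - 19656}{16763 + 2 \cdot 84} = -4150 - \frac{5201}{16763 + 168} = -4150 - \frac{5201}{16931} = - \frac{70268851}{16931}$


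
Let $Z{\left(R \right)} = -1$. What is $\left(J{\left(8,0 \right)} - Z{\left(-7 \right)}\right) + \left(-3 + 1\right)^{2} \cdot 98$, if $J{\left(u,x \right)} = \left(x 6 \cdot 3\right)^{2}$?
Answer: $393$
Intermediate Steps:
$J{\left(u,x \right)} = 324 x^{2}$ ($J{\left(u,x \right)} = \left(6 x 3\right)^{2} = \left(18 x\right)^{2} = 324 x^{2}$)
$\left(J{\left(8,0 \right)} - Z{\left(-7 \right)}\right) + \left(-3 + 1\right)^{2} \cdot 98 = \left(324 \cdot 0^{2} - -1\right) + \left(-3 + 1\right)^{2} \cdot 98 = \left(324 \cdot 0 + 1\right) + \left(-2\right)^{2} \cdot 98 = \left(0 + 1\right) + 4 \cdot 98 = 1 + 392 = 393$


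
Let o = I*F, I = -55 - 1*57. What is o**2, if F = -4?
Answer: 200704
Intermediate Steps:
I = -112 (I = -55 - 57 = -112)
o = 448 (o = -112*(-4) = 448)
o**2 = 448**2 = 200704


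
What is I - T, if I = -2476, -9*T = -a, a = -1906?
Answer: -20378/9 ≈ -2264.2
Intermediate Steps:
T = -1906/9 (T = -(-1)*(-1906)/9 = -1/9*1906 = -1906/9 ≈ -211.78)
I - T = -2476 - 1*(-1906/9) = -2476 + 1906/9 = -20378/9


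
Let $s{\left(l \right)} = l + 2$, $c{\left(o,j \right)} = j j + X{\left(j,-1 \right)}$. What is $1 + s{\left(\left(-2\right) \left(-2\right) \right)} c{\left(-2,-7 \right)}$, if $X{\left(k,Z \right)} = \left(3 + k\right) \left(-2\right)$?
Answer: $343$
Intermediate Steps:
$X{\left(k,Z \right)} = -6 - 2 k$
$c{\left(o,j \right)} = -6 + j^{2} - 2 j$ ($c{\left(o,j \right)} = j j - \left(6 + 2 j\right) = j^{2} - \left(6 + 2 j\right) = -6 + j^{2} - 2 j$)
$s{\left(l \right)} = 2 + l$
$1 + s{\left(\left(-2\right) \left(-2\right) \right)} c{\left(-2,-7 \right)} = 1 + \left(2 - -4\right) \left(-6 + \left(-7\right)^{2} - -14\right) = 1 + \left(2 + 4\right) \left(-6 + 49 + 14\right) = 1 + 6 \cdot 57 = 1 + 342 = 343$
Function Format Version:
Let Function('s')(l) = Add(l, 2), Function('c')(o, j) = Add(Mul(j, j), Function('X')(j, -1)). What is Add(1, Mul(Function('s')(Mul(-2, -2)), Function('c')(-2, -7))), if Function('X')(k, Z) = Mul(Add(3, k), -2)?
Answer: 343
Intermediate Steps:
Function('X')(k, Z) = Add(-6, Mul(-2, k))
Function('c')(o, j) = Add(-6, Pow(j, 2), Mul(-2, j)) (Function('c')(o, j) = Add(Mul(j, j), Add(-6, Mul(-2, j))) = Add(Pow(j, 2), Add(-6, Mul(-2, j))) = Add(-6, Pow(j, 2), Mul(-2, j)))
Function('s')(l) = Add(2, l)
Add(1, Mul(Function('s')(Mul(-2, -2)), Function('c')(-2, -7))) = Add(1, Mul(Add(2, Mul(-2, -2)), Add(-6, Pow(-7, 2), Mul(-2, -7)))) = Add(1, Mul(Add(2, 4), Add(-6, 49, 14))) = Add(1, Mul(6, 57)) = Add(1, 342) = 343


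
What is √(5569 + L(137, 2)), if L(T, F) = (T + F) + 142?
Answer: 15*√26 ≈ 76.485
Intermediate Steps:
L(T, F) = 142 + F + T (L(T, F) = (F + T) + 142 = 142 + F + T)
√(5569 + L(137, 2)) = √(5569 + (142 + 2 + 137)) = √(5569 + 281) = √5850 = 15*√26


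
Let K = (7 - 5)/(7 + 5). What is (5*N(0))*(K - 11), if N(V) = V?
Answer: 0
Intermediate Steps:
K = ⅙ (K = 2/12 = 2*(1/12) = ⅙ ≈ 0.16667)
(5*N(0))*(K - 11) = (5*0)*(⅙ - 11) = 0*(-65/6) = 0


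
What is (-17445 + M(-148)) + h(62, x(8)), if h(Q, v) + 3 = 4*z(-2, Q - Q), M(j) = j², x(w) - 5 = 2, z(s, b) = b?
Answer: 4456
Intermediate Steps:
x(w) = 7 (x(w) = 5 + 2 = 7)
h(Q, v) = -3 (h(Q, v) = -3 + 4*(Q - Q) = -3 + 4*0 = -3 + 0 = -3)
(-17445 + M(-148)) + h(62, x(8)) = (-17445 + (-148)²) - 3 = (-17445 + 21904) - 3 = 4459 - 3 = 4456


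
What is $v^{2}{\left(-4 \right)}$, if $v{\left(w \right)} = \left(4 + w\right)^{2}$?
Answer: $0$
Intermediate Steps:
$v^{2}{\left(-4 \right)} = \left(\left(4 - 4\right)^{2}\right)^{2} = \left(0^{2}\right)^{2} = 0^{2} = 0$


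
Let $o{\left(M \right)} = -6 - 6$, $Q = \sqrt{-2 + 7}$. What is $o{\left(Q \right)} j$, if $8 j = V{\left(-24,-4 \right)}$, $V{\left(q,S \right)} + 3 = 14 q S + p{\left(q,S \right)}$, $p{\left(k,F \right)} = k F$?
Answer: $- \frac{4311}{2} \approx -2155.5$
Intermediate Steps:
$p{\left(k,F \right)} = F k$
$V{\left(q,S \right)} = -3 + 15 S q$ ($V{\left(q,S \right)} = -3 + \left(14 q S + S q\right) = -3 + \left(14 S q + S q\right) = -3 + 15 S q$)
$Q = \sqrt{5} \approx 2.2361$
$o{\left(M \right)} = -12$ ($o{\left(M \right)} = -6 - 6 = -12$)
$j = \frac{1437}{8}$ ($j = \frac{-3 + 15 \left(-4\right) \left(-24\right)}{8} = \frac{-3 + 1440}{8} = \frac{1}{8} \cdot 1437 = \frac{1437}{8} \approx 179.63$)
$o{\left(Q \right)} j = \left(-12\right) \frac{1437}{8} = - \frac{4311}{2}$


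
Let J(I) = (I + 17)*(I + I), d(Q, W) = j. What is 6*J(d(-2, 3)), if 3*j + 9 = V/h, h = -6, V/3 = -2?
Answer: -1376/3 ≈ -458.67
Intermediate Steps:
V = -6 (V = 3*(-2) = -6)
j = -8/3 (j = -3 + (-6/(-6))/3 = -3 + (-6*(-⅙))/3 = -3 + (⅓)*1 = -3 + ⅓ = -8/3 ≈ -2.6667)
d(Q, W) = -8/3
J(I) = 2*I*(17 + I) (J(I) = (17 + I)*(2*I) = 2*I*(17 + I))
6*J(d(-2, 3)) = 6*(2*(-8/3)*(17 - 8/3)) = 6*(2*(-8/3)*(43/3)) = 6*(-688/9) = -1376/3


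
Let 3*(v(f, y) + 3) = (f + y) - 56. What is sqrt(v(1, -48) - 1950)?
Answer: I*sqrt(17886)/3 ≈ 44.58*I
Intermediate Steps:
v(f, y) = -65/3 + f/3 + y/3 (v(f, y) = -3 + ((f + y) - 56)/3 = -3 + (-56 + f + y)/3 = -3 + (-56/3 + f/3 + y/3) = -65/3 + f/3 + y/3)
sqrt(v(1, -48) - 1950) = sqrt((-65/3 + (1/3)*1 + (1/3)*(-48)) - 1950) = sqrt((-65/3 + 1/3 - 16) - 1950) = sqrt(-112/3 - 1950) = sqrt(-5962/3) = I*sqrt(17886)/3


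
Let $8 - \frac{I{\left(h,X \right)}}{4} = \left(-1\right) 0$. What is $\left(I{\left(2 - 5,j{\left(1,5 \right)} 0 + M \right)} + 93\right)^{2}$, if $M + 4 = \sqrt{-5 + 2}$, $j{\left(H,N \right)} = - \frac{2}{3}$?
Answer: $15625$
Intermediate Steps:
$j{\left(H,N \right)} = - \frac{2}{3}$ ($j{\left(H,N \right)} = \left(-2\right) \frac{1}{3} = - \frac{2}{3}$)
$M = -4 + i \sqrt{3}$ ($M = -4 + \sqrt{-5 + 2} = -4 + \sqrt{-3} = -4 + i \sqrt{3} \approx -4.0 + 1.732 i$)
$I{\left(h,X \right)} = 32$ ($I{\left(h,X \right)} = 32 - 4 \left(\left(-1\right) 0\right) = 32 - 0 = 32 + 0 = 32$)
$\left(I{\left(2 - 5,j{\left(1,5 \right)} 0 + M \right)} + 93\right)^{2} = \left(32 + 93\right)^{2} = 125^{2} = 15625$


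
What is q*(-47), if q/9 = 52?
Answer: -21996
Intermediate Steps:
q = 468 (q = 9*52 = 468)
q*(-47) = 468*(-47) = -21996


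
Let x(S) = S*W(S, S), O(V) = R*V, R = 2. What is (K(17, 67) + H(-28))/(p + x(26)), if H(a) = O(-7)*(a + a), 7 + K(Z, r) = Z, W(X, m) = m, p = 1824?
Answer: 397/1250 ≈ 0.31760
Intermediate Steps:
K(Z, r) = -7 + Z
O(V) = 2*V
x(S) = S² (x(S) = S*S = S²)
H(a) = -28*a (H(a) = (2*(-7))*(a + a) = -28*a)
(K(17, 67) + H(-28))/(p + x(26)) = ((-7 + 17) - 28*(-28))/(1824 + 26²) = (10 + 784)/(1824 + 676) = 794/2500 = 794*(1/2500) = 397/1250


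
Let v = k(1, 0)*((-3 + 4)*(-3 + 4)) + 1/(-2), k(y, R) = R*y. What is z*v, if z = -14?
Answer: 7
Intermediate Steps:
v = -½ (v = (0*1)*((-3 + 4)*(-3 + 4)) + 1/(-2) = 0*(1*1) - ½ = 0*1 - ½ = 0 - ½ = -½ ≈ -0.50000)
z*v = -14*(-½) = 7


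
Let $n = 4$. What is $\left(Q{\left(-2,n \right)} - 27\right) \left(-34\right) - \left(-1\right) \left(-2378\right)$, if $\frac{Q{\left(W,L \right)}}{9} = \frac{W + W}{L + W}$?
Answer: $-848$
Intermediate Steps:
$Q{\left(W,L \right)} = \frac{18 W}{L + W}$ ($Q{\left(W,L \right)} = 9 \frac{W + W}{L + W} = 9 \frac{2 W}{L + W} = \frac{18 W}{L + W}$)
$\left(Q{\left(-2,n \right)} - 27\right) \left(-34\right) - \left(-1\right) \left(-2378\right) = \left(18 \left(-2\right) \frac{1}{4 - 2} - 27\right) \left(-34\right) - \left(-1\right) \left(-2378\right) = \left(18 \left(-2\right) \frac{1}{2} - 27\right) \left(-34\right) - 2378 = \left(-18 - 27\right) \left(-34\right) - 2378 = \left(-45\right) \left(-34\right) - 2378 = 1530 - 2378 = -848$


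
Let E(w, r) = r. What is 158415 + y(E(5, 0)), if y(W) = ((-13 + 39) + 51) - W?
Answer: 158492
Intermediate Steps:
y(W) = 77 - W (y(W) = (26 + 51) - W = 77 - W)
158415 + y(E(5, 0)) = 158415 + (77 - 1*0) = 158415 + (77 + 0) = 158415 + 77 = 158492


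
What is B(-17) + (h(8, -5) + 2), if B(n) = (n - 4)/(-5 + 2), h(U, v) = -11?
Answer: -2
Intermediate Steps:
B(n) = 4/3 - n/3 (B(n) = (-4 + n)/(-3) = (-4 + n)*(-⅓) = 4/3 - n/3)
B(-17) + (h(8, -5) + 2) = (4/3 - ⅓*(-17)) + (-11 + 2) = (4/3 + 17/3) - 9 = 7 - 9 = -2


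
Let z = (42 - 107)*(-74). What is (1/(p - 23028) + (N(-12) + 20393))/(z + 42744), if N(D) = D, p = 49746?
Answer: 544539559/1270547772 ≈ 0.42859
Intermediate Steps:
z = 4810 (z = -65*(-74) = 4810)
(1/(p - 23028) + (N(-12) + 20393))/(z + 42744) = (1/(49746 - 23028) + (-12 + 20393))/(4810 + 42744) = (1/26718 + 20381)/47554 = (1/26718 + 20381)*(1/47554) = (544539559/26718)*(1/47554) = 544539559/1270547772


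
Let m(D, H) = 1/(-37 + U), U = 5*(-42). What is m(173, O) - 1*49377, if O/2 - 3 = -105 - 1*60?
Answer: -12196120/247 ≈ -49377.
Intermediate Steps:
U = -210
O = -324 (O = 6 + 2*(-105 - 1*60) = 6 + 2*(-105 - 60) = 6 + 2*(-165) = 6 - 330 = -324)
m(D, H) = -1/247 (m(D, H) = 1/(-37 - 210) = 1/(-247) = -1/247)
m(173, O) - 1*49377 = -1/247 - 1*49377 = -1/247 - 49377 = -12196120/247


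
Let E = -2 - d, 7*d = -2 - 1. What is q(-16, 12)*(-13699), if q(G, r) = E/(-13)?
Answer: -21527/13 ≈ -1655.9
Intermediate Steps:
d = -3/7 (d = (-2 - 1)/7 = (⅐)*(-3) = -3/7 ≈ -0.42857)
E = -11/7 (E = -2 - 1*(-3/7) = -2 + 3/7 = -11/7 ≈ -1.5714)
q(G, r) = 11/91 (q(G, r) = -11/7/(-13) = -11/7*(-1/13) = 11/91)
q(-16, 12)*(-13699) = (11/91)*(-13699) = -21527/13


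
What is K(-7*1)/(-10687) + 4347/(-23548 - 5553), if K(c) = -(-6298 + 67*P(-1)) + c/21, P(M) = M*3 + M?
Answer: -712571564/933007161 ≈ -0.76374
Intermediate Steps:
P(M) = 4*M (P(M) = 3*M + M = 4*M)
K(c) = 6566 + c/21 (K(c) = -67/(1/(4*(-1) - 94)) + c/21 = -67/(1/(-4 - 94)) + c*(1/21) = -67/(1/(-98)) + c/21 = -67/(-1/98) + c/21 = -67*(-98) + c/21 = 6566 + c/21)
K(-7*1)/(-10687) + 4347/(-23548 - 5553) = (6566 + (-7*1)/21)/(-10687) + 4347/(-23548 - 5553) = (6566 + (1/21)*(-7))*(-1/10687) + 4347/(-29101) = (6566 - 1/3)*(-1/10687) + 4347*(-1/29101) = (19697/3)*(-1/10687) - 4347/29101 = -19697/32061 - 4347/29101 = -712571564/933007161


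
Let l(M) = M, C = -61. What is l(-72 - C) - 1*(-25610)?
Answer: 25599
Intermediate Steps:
l(-72 - C) - 1*(-25610) = (-72 - 1*(-61)) - 1*(-25610) = (-72 + 61) + 25610 = -11 + 25610 = 25599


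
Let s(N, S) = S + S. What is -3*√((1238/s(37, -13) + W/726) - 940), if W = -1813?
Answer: -I*√728885274/286 ≈ -94.398*I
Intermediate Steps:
s(N, S) = 2*S
-3*√((1238/s(37, -13) + W/726) - 940) = -3*√((1238/((2*(-13))) - 1813/726) - 940) = -3*√((1238/(-26) - 1813*1/726) - 940) = -3*√((1238*(-1/26) - 1813/726) - 940) = -3*√((-619/13 - 1813/726) - 940) = -3*√(-472963/9438 - 940) = -I*√728885274/286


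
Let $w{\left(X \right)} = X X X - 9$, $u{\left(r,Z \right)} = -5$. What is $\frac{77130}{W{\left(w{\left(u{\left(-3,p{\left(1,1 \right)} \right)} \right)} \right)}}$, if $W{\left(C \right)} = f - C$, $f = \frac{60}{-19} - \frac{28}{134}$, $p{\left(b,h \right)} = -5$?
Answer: $\frac{16364415}{27716} \approx 590.43$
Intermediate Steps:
$f = - \frac{4286}{1273}$ ($f = 60 \left(- \frac{1}{19}\right) - \frac{14}{67} = - \frac{60}{19} - \frac{14}{67} = - \frac{4286}{1273} \approx -3.3669$)
$w{\left(X \right)} = -9 + X^{3}$ ($w{\left(X \right)} = X^{2} X - 9 = X^{3} - 9 = -9 + X^{3}$)
$W{\left(C \right)} = - \frac{4286}{1273} - C$
$\frac{77130}{W{\left(w{\left(u{\left(-3,p{\left(1,1 \right)} \right)} \right)} \right)}} = \frac{77130}{- \frac{4286}{1273} - \left(-9 + \left(-5\right)^{3}\right)} = \frac{77130}{- \frac{4286}{1273} - \left(-9 - 125\right)} = \frac{77130}{- \frac{4286}{1273} - -134} = \frac{77130}{- \frac{4286}{1273} + 134} = \frac{77130}{\frac{166296}{1273}} = 77130 \cdot \frac{1273}{166296} = \frac{16364415}{27716}$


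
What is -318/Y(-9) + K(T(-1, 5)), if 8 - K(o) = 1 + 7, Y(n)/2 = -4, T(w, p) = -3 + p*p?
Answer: 159/4 ≈ 39.750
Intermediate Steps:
T(w, p) = -3 + p**2
Y(n) = -8 (Y(n) = 2*(-4) = -8)
K(o) = 0 (K(o) = 8 - (1 + 7) = 8 - 1*8 = 8 - 8 = 0)
-318/Y(-9) + K(T(-1, 5)) = -318/(-8) + 0 = -318*(-1/8) + 0 = 159/4 + 0 = 159/4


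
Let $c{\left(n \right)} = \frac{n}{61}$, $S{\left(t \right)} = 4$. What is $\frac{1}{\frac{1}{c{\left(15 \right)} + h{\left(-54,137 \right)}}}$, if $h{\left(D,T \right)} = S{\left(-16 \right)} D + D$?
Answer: $- \frac{16455}{61} \approx -269.75$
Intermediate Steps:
$c{\left(n \right)} = \frac{n}{61}$ ($c{\left(n \right)} = n \frac{1}{61} = \frac{n}{61}$)
$h{\left(D,T \right)} = 5 D$ ($h{\left(D,T \right)} = 4 D + D = 5 D$)
$\frac{1}{\frac{1}{c{\left(15 \right)} + h{\left(-54,137 \right)}}} = \frac{1}{\frac{1}{\frac{1}{61} \cdot 15 + 5 \left(-54\right)}} = \frac{1}{\frac{1}{\frac{15}{61} - 270}} = \frac{1}{\frac{1}{- \frac{16455}{61}}} = \frac{1}{- \frac{61}{16455}} = - \frac{16455}{61}$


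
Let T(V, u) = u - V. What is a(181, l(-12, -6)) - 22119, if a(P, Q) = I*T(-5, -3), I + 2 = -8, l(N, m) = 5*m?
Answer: -22139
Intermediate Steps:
I = -10 (I = -2 - 8 = -10)
a(P, Q) = -20 (a(P, Q) = -10*(-3 - 1*(-5)) = -10*(-3 + 5) = -10*2 = -20)
a(181, l(-12, -6)) - 22119 = -20 - 22119 = -22139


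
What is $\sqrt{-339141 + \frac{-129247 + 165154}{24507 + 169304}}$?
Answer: $\frac{6 i \sqrt{353862387318669}}{193811} \approx 582.36 i$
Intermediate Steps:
$\sqrt{-339141 + \frac{-129247 + 165154}{24507 + 169304}} = \sqrt{-339141 + \frac{35907}{193811}} = \sqrt{- \frac{65729220444}{193811}} = \frac{6 i \sqrt{353862387318669}}{193811}$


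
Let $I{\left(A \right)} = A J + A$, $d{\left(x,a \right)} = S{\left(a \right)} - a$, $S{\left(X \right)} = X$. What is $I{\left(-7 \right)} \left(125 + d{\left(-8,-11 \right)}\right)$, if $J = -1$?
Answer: $0$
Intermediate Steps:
$d{\left(x,a \right)} = 0$ ($d{\left(x,a \right)} = a - a = 0$)
$I{\left(A \right)} = 0$ ($I{\left(A \right)} = A \left(-1\right) + A = - A + A = 0$)
$I{\left(-7 \right)} \left(125 + d{\left(-8,-11 \right)}\right) = 0 \left(125 + 0\right) = 0 \cdot 125 = 0$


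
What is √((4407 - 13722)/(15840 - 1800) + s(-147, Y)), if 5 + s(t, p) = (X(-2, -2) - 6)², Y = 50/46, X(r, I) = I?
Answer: √157742/52 ≈ 7.6378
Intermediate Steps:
Y = 25/23 (Y = 50*(1/46) = 25/23 ≈ 1.0870)
s(t, p) = 59 (s(t, p) = -5 + (-2 - 6)² = -5 + (-8)² = -5 + 64 = 59)
√((4407 - 13722)/(15840 - 1800) + s(-147, Y)) = √((4407 - 13722)/(15840 - 1800) + 59) = √(-9315/14040 + 59) = √(-9315*1/14040 + 59) = √(-69/104 + 59) = √(6067/104) = √157742/52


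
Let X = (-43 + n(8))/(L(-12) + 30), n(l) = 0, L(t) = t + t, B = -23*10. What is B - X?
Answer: -1337/6 ≈ -222.83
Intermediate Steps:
B = -230
L(t) = 2*t
X = -43/6 (X = (-43 + 0)/(2*(-12) + 30) = -43/(-24 + 30) = -43/6 ≈ -7.1667)
B - X = -230 - 1*(-43/6) = -230 + 43/6 = -1337/6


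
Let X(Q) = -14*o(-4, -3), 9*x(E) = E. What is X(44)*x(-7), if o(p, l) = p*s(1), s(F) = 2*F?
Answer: -784/9 ≈ -87.111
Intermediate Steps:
o(p, l) = 2*p (o(p, l) = p*(2*1) = p*2 = 2*p)
x(E) = E/9
X(Q) = 112 (X(Q) = -28*(-4) = -14*(-8) = 112)
X(44)*x(-7) = 112*((⅑)*(-7)) = 112*(-7/9) = -784/9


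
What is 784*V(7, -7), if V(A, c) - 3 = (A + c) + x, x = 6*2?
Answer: 11760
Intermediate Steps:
x = 12
V(A, c) = 15 + A + c (V(A, c) = 3 + ((A + c) + 12) = 3 + (12 + A + c) = 15 + A + c)
784*V(7, -7) = 784*(15 + 7 - 7) = 784*15 = 11760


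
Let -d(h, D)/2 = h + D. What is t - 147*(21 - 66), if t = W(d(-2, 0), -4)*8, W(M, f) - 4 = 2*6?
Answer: 6743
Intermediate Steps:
d(h, D) = -2*D - 2*h (d(h, D) = -2*(h + D) = -2*(D + h) = -2*D - 2*h)
W(M, f) = 16 (W(M, f) = 4 + 2*6 = 4 + 12 = 16)
t = 128 (t = 16*8 = 128)
t - 147*(21 - 66) = 128 - 147*(21 - 66) = 128 - 147*(-45) = 128 + 6615 = 6743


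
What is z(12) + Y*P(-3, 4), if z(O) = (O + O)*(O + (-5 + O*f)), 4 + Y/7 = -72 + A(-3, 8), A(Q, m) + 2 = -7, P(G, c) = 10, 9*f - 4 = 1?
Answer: -5622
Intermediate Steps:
f = 5/9 (f = 4/9 + (⅑)*1 = 4/9 + ⅑ = 5/9 ≈ 0.55556)
A(Q, m) = -9 (A(Q, m) = -2 - 7 = -9)
Y = -595 (Y = -28 + 7*(-72 - 9) = -28 + 7*(-81) = -28 - 567 = -595)
z(O) = 2*O*(-5 + 14*O/9) (z(O) = (O + O)*(O + (-5 + O*(5/9))) = (2*O)*(O + (-5 + 5*O/9)) = (2*O)*(-5 + 14*O/9) = 2*O*(-5 + 14*O/9))
z(12) + Y*P(-3, 4) = (2/9)*12*(-45 + 14*12) - 595*10 = (2/9)*12*(-45 + 168) - 5950 = (2/9)*12*123 - 5950 = 328 - 5950 = -5622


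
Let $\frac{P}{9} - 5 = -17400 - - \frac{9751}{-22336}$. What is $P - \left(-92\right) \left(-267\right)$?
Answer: $- \frac{4045561743}{22336} \approx -1.8112 \cdot 10^{5}$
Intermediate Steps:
$P = - \frac{3496900239}{22336}$ ($P = 45 + 9 \left(-17400 - - \frac{9751}{-22336}\right) = 45 + 9 \left(-17400 - \left(-9751\right) \left(- \frac{1}{22336}\right)\right) = 45 + 9 \left(-17400 - \frac{9751}{22336}\right) = 45 + 9 \left(- \frac{388656151}{22336}\right) = 45 - \frac{3497905359}{22336} = - \frac{3496900239}{22336} \approx -1.5656 \cdot 10^{5}$)
$P - \left(-92\right) \left(-267\right) = - \frac{3496900239}{22336} - \left(-92\right) \left(-267\right) = - \frac{3496900239}{22336} - 24564 = - \frac{4045561743}{22336}$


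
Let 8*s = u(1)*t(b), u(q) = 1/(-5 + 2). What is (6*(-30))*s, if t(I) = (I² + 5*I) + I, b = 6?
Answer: 540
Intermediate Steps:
t(I) = I² + 6*I
u(q) = -⅓ (u(q) = 1/(-3) = -⅓)
s = -3 (s = (-2*(6 + 6))/8 = (-2*12)/8 = (-⅓*72)/8 = (⅛)*(-24) = -3)
(6*(-30))*s = (6*(-30))*(-3) = -180*(-3) = 540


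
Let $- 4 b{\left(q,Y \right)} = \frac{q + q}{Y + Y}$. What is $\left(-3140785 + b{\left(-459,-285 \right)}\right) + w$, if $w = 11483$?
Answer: $- \frac{1189134913}{380} \approx -3.1293 \cdot 10^{6}$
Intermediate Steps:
$b{\left(q,Y \right)} = - \frac{q}{4 Y}$ ($b{\left(q,Y \right)} = - \frac{\left(q + q\right) \frac{1}{Y + Y}}{4} = - \frac{2 q \frac{1}{2 Y}}{4} = - \frac{q \frac{1}{Y}}{4} = - \frac{q}{4 Y}$)
$\left(-3140785 + b{\left(-459,-285 \right)}\right) + w = \left(-3140785 - - \frac{459}{4 \left(-285\right)}\right) + 11483 = \left(-3140785 - \left(- \frac{459}{4}\right) \left(- \frac{1}{285}\right)\right) + 11483 = \left(-3140785 - \frac{153}{380}\right) + 11483 = - \frac{1193498453}{380} + 11483 = - \frac{1189134913}{380}$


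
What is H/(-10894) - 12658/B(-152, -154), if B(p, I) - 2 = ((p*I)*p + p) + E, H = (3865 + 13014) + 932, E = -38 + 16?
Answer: -7904623777/4845362509 ≈ -1.6314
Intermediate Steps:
E = -22
H = 17811 (H = 16879 + 932 = 17811)
B(p, I) = -20 + p + I*p² (B(p, I) = 2 + (((p*I)*p + p) - 22) = 2 + (((I*p)*p + p) - 22) = 2 + ((I*p² + p) - 22) = 2 + ((p + I*p²) - 22) = 2 + (-22 + p + I*p²) = -20 + p + I*p²)
H/(-10894) - 12658/B(-152, -154) = 17811/(-10894) - 12658/(-20 - 152 - 154*(-152)²) = 17811*(-1/10894) - 12658/(-20 - 152 - 154*23104) = -17811/10894 - 12658/(-20 - 152 - 3558016) = -17811/10894 - 12658/(-3558188) = -17811/10894 - 12658*(-1/3558188) = -17811/10894 + 6329/1779094 = -7904623777/4845362509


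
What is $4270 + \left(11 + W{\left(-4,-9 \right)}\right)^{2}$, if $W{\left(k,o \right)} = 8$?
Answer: $4631$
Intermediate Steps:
$4270 + \left(11 + W{\left(-4,-9 \right)}\right)^{2} = 4270 + \left(11 + 8\right)^{2} = 4270 + 19^{2} = 4270 + 361 = 4631$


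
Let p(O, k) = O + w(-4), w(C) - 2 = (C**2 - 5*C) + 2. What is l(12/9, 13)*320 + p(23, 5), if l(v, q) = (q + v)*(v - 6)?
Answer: -192073/9 ≈ -21341.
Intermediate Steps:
l(v, q) = (-6 + v)*(q + v) (l(v, q) = (q + v)*(-6 + v) = (-6 + v)*(q + v))
w(C) = 4 + C**2 - 5*C (w(C) = 2 + ((C**2 - 5*C) + 2) = 2 + (2 + C**2 - 5*C) = 4 + C**2 - 5*C)
p(O, k) = 40 + O (p(O, k) = O + (4 + (-4)**2 - 5*(-4)) = O + (4 + 16 + 20) = O + 40 = 40 + O)
l(12/9, 13)*320 + p(23, 5) = ((12/9)**2 - 6*13 - 72/9 + 13*(12/9))*320 + (40 + 23) = ((12*(1/9))**2 - 78 - 72/9 + 13*(12*(1/9)))*320 + 63 = ((4/3)**2 - 78 - 6*4/3 + 13*(4/3))*320 + 63 = (16/9 - 78 - 8 + 52/3)*320 + 63 = -602/9*320 + 63 = -192640/9 + 63 = -192073/9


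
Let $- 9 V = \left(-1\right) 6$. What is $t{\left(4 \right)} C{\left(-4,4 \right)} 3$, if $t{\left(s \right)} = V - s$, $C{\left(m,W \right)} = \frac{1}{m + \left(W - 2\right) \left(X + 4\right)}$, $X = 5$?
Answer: $- \frac{5}{7} \approx -0.71429$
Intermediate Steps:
$V = \frac{2}{3}$ ($V = - \frac{\left(-1\right) 6}{9} = \left(- \frac{1}{9}\right) \left(-6\right) = \frac{2}{3} \approx 0.66667$)
$C{\left(m,W \right)} = \frac{1}{-18 + m + 9 W}$ ($C{\left(m,W \right)} = \frac{1}{m + \left(W - 2\right) \left(5 + 4\right)} = \frac{1}{m + \left(-2 + W\right) 9} = \frac{1}{m + \left(-18 + 9 W\right)} = \frac{1}{-18 + m + 9 W}$)
$t{\left(s \right)} = \frac{2}{3} - s$
$t{\left(4 \right)} C{\left(-4,4 \right)} 3 = \frac{\frac{2}{3} - 4}{-18 - 4 + 9 \cdot 4} \cdot 3 = \frac{\frac{2}{3} - 4}{-18 - 4 + 36} \cdot 3 = - \frac{10}{3 \cdot 14} \cdot 3 = \left(- \frac{10}{3}\right) \frac{1}{14} \cdot 3 = \left(- \frac{5}{21}\right) 3 = - \frac{5}{7}$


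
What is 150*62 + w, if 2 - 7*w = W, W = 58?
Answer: 9292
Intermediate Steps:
w = -8 (w = 2/7 - ⅐*58 = 2/7 - 58/7 = -8)
150*62 + w = 150*62 - 8 = 9300 - 8 = 9292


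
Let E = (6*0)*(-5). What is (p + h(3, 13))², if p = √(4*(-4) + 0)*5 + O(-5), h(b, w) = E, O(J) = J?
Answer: -375 - 200*I ≈ -375.0 - 200.0*I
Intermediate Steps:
E = 0 (E = 0*(-5) = 0)
h(b, w) = 0
p = -5 + 20*I (p = √(4*(-4) + 0)*5 - 5 = √(-16 + 0)*5 - 5 = √(-16)*5 - 5 = (4*I)*5 - 5 = 20*I - 5 = -5 + 20*I ≈ -5.0 + 20.0*I)
(p + h(3, 13))² = ((-5 + 20*I) + 0)² = (-5 + 20*I)²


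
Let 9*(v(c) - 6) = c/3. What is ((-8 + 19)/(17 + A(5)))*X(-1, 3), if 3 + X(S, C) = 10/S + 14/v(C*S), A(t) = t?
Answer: -563/106 ≈ -5.3113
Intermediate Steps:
v(c) = 6 + c/27 (v(c) = 6 + (c/3)/9 = 6 + c/27)
X(S, C) = -3 + 10/S + 14/(6 + C*S/27) (X(S, C) = -3 + (10/S + 14/(6 + (C*S)/27)) = -3 + (10/S + 14/(6 + C*S/27)) = -3 + 10/S + 14/(6 + C*S/27))
((-8 + 19)/(17 + A(5)))*X(-1, 3) = ((-8 + 19)/(17 + 5))*(-3 + 10/(-1) + 14/(6 + (1/27)*3*(-1))) = (11/22)*(-3 + 10*(-1) + 14/(6 - 1/9)) = (11*(1/22))*(-3 - 10 + 14/(53/9)) = (-3 - 10 + 14*(9/53))/2 = (-3 - 10 + 126/53)/2 = (1/2)*(-563/53) = -563/106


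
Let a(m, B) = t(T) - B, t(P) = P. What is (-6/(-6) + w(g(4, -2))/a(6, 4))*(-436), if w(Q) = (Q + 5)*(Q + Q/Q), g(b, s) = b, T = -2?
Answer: 2834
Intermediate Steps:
w(Q) = (1 + Q)*(5 + Q) (w(Q) = (5 + Q)*(Q + 1) = (5 + Q)*(1 + Q) = (1 + Q)*(5 + Q))
a(m, B) = -2 - B
(-6/(-6) + w(g(4, -2))/a(6, 4))*(-436) = (-6/(-6) + (5 + 4**2 + 6*4)/(-2 - 1*4))*(-436) = (-6*(-1/6) + (5 + 16 + 24)/(-2 - 4))*(-436) = (1 + 45/(-6))*(-436) = (1 + 45*(-1/6))*(-436) = (1 - 15/2)*(-436) = -13/2*(-436) = 2834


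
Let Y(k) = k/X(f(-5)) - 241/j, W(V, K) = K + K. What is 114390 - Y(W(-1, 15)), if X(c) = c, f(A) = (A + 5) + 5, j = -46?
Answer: 5261423/46 ≈ 1.1438e+5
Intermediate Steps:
f(A) = 10 + A (f(A) = (5 + A) + 5 = 10 + A)
W(V, K) = 2*K
Y(k) = 241/46 + k/5 (Y(k) = k/(10 - 5) - 241/(-46) = k/5 - 241*(-1/46) = k*(1/5) + 241/46 = k/5 + 241/46 = 241/46 + k/5)
114390 - Y(W(-1, 15)) = 114390 - (241/46 + (2*15)/5) = 114390 - (241/46 + (1/5)*30) = 114390 - (241/46 + 6) = 114390 - 1*517/46 = 114390 - 517/46 = 5261423/46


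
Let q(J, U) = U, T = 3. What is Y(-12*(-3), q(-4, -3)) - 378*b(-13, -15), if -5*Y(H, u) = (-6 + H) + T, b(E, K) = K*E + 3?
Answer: -374253/5 ≈ -74851.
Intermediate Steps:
b(E, K) = 3 + E*K (b(E, K) = E*K + 3 = 3 + E*K)
Y(H, u) = ⅗ - H/5 (Y(H, u) = -((-6 + H) + 3)/5 = -(-3 + H)/5 = ⅗ - H/5)
Y(-12*(-3), q(-4, -3)) - 378*b(-13, -15) = (⅗ - (-12)*(-3)/5) - 378*(3 - 13*(-15)) = (⅗ - ⅕*36) - 378*(3 + 195) = (⅗ - 36/5) - 378*198 = -33/5 - 74844 = -374253/5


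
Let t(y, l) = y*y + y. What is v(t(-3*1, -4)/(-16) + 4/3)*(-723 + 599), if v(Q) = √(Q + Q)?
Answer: -62*√69/3 ≈ -171.67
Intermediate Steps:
t(y, l) = y + y² (t(y, l) = y² + y = y + y²)
v(Q) = √2*√Q (v(Q) = √(2*Q) = √2*√Q)
v(t(-3*1, -4)/(-16) + 4/3)*(-723 + 599) = (√2*√(((-3*1)*(1 - 3*1))/(-16) + 4/3))*(-723 + 599) = (√2*√(-3*(1 - 3)*(-1/16) + 4*(⅓)))*(-124) = (√2*√(-3*(-2)*(-1/16) + 4/3))*(-124) = (√2*√(6*(-1/16) + 4/3))*(-124) = (√2*√(-3/8 + 4/3))*(-124) = (√2*√(23/24))*(-124) = (√2*(√138/12))*(-124) = (√69/6)*(-124) = -62*√69/3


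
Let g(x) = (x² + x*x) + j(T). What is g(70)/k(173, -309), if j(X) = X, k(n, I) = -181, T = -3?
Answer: -9797/181 ≈ -54.127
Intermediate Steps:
g(x) = -3 + 2*x² (g(x) = (x² + x*x) - 3 = (x² + x²) - 3 = 2*x² - 3 = -3 + 2*x²)
g(70)/k(173, -309) = (-3 + 2*70²)/(-181) = (-3 + 2*4900)*(-1/181) = (-3 + 9800)*(-1/181) = 9797*(-1/181) = -9797/181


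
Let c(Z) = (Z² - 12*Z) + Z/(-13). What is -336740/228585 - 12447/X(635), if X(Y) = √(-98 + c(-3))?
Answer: -67348/45717 + 12447*I*√182/98 ≈ -1.4732 + 1713.5*I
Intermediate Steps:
c(Z) = Z² - 157*Z/13 (c(Z) = (Z² - 12*Z) + Z*(-1/13) = (Z² - 12*Z) - Z/13 = Z² - 157*Z/13)
X(Y) = 7*I*√182/13 (X(Y) = √(-98 + (1/13)*(-3)*(-157 + 13*(-3))) = √(-98 + (1/13)*(-3)*(-157 - 39)) = √(-98 + (1/13)*(-3)*(-196)) = √(-98 + 588/13) = √(-686/13) = 7*I*√182/13)
-336740/228585 - 12447/X(635) = -336740/228585 - 12447*(-I*√182/98) = -336740*1/228585 - (-12447)*I*√182/98 = -67348/45717 + 12447*I*√182/98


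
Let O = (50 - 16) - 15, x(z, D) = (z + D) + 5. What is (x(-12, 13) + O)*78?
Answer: 1950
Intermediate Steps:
x(z, D) = 5 + D + z (x(z, D) = (D + z) + 5 = 5 + D + z)
O = 19 (O = 34 - 15 = 19)
(x(-12, 13) + O)*78 = ((5 + 13 - 12) + 19)*78 = (6 + 19)*78 = 25*78 = 1950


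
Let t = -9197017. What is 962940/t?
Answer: -962940/9197017 ≈ -0.10470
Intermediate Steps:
962940/t = 962940/(-9197017) = 962940*(-1/9197017) = -962940/9197017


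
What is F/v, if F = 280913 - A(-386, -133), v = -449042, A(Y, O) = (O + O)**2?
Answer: -210157/449042 ≈ -0.46801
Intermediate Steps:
A(Y, O) = 4*O**2 (A(Y, O) = (2*O)**2 = 4*O**2)
F = 210157 (F = 280913 - 4*(-133)**2 = 280913 - 4*17689 = 280913 - 1*70756 = 280913 - 70756 = 210157)
F/v = 210157/(-449042) = 210157*(-1/449042) = -210157/449042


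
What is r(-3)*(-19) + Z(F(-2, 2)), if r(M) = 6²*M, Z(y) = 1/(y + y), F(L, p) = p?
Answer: 8209/4 ≈ 2052.3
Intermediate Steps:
Z(y) = 1/(2*y)
r(M) = 36*M
r(-3)*(-19) + Z(F(-2, 2)) = (36*(-3))*(-19) + (½)/2 = -108*(-19) + (½)*(½) = 2052 + ¼ = 8209/4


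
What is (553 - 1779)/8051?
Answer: -1226/8051 ≈ -0.15228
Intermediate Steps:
(553 - 1779)/8051 = -1226*1/8051 = -1226/8051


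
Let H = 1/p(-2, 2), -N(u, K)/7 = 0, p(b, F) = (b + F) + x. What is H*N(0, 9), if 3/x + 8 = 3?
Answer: 0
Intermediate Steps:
x = -⅗ (x = 3/(-8 + 3) = 3/(-5) = 3*(-⅕) = -⅗ ≈ -0.60000)
p(b, F) = -⅗ + F + b (p(b, F) = (b + F) - ⅗ = (F + b) - ⅗ = -⅗ + F + b)
N(u, K) = 0 (N(u, K) = -7*0 = 0)
H = -5/3 (H = 1/(-⅗ + 2 - 2) = 1/(-⅗) = -5/3 ≈ -1.6667)
H*N(0, 9) = -5/3*0 = 0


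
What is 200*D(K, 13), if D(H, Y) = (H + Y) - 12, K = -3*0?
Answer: 200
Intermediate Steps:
K = 0
D(H, Y) = -12 + H + Y
200*D(K, 13) = 200*(-12 + 0 + 13) = 200*1 = 200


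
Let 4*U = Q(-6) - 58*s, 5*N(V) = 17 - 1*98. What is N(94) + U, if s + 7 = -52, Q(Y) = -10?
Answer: 4184/5 ≈ 836.80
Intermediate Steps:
N(V) = -81/5 (N(V) = (17 - 1*98)/5 = (17 - 98)/5 = (⅕)*(-81) = -81/5)
s = -59 (s = -7 - 52 = -59)
U = 853 (U = (-10 - 58*(-59))/4 = (-10 + 3422)/4 = (¼)*3412 = 853)
N(94) + U = -81/5 + 853 = 4184/5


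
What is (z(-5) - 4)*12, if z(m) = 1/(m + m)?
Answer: -246/5 ≈ -49.200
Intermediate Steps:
z(m) = 1/(2*m)
(z(-5) - 4)*12 = ((½)/(-5) - 4)*12 = ((½)*(-⅕) - 4)*12 = (-⅒ - 4)*12 = -41/10*12 = -246/5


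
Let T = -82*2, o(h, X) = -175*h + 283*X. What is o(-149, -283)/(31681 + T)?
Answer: -54014/31517 ≈ -1.7138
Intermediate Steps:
T = -164
o(-149, -283)/(31681 + T) = (-175*(-149) + 283*(-283))/(31681 - 164) = (26075 - 80089)/31517 = -54014*1/31517 = -54014/31517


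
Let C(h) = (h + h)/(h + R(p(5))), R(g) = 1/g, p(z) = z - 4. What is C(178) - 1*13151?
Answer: -2353673/179 ≈ -13149.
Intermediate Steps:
p(z) = -4 + z
C(h) = 2*h/(1 + h) (C(h) = (h + h)/(h + 1/(-4 + 5)) = (2*h)/(h + 1/1) = (2*h)/(h + 1) = (2*h)/(1 + h) = 2*h/(1 + h))
C(178) - 1*13151 = 2*178/(1 + 178) - 1*13151 = 2*178/179 - 13151 = 2*178*(1/179) - 13151 = 356/179 - 13151 = -2353673/179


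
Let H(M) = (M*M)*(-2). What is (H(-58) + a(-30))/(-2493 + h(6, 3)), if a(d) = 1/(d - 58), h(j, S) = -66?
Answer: 197355/75064 ≈ 2.6292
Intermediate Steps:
H(M) = -2*M² (H(M) = M²*(-2) = -2*M²)
a(d) = 1/(-58 + d)
(H(-58) + a(-30))/(-2493 + h(6, 3)) = (-2*(-58)² + 1/(-58 - 30))/(-2493 - 66) = (-2*3364 + 1/(-88))/(-2559) = (-6728 - 1/88)*(-1/2559) = -592065/88*(-1/2559) = 197355/75064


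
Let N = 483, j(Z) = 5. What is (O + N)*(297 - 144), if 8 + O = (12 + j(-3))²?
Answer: 116892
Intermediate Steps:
O = 281 (O = -8 + (12 + 5)² = -8 + 17² = -8 + 289 = 281)
(O + N)*(297 - 144) = (281 + 483)*(297 - 144) = 764*153 = 116892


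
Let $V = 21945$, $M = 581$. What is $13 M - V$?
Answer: $-14392$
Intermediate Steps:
$13 M - V = 13 \cdot 581 - 21945 = 7553 - 21945 = -14392$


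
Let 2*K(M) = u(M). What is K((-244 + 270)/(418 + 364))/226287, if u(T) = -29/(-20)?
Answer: 1/312120 ≈ 3.2039e-6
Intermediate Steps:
u(T) = 29/20 (u(T) = -29*(-1/20) = 29/20)
K(M) = 29/40 (K(M) = (½)*(29/20) = 29/40)
K((-244 + 270)/(418 + 364))/226287 = (29/40)/226287 = (29/40)*(1/226287) = 1/312120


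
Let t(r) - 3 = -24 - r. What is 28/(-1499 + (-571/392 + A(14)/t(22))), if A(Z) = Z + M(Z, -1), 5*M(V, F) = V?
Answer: -2359840/126491413 ≈ -0.018656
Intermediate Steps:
t(r) = -21 - r (t(r) = 3 + (-24 - r) = -21 - r)
M(V, F) = V/5
A(Z) = 6*Z/5 (A(Z) = Z + Z/5 = 6*Z/5)
28/(-1499 + (-571/392 + A(14)/t(22))) = 28/(-1499 + (-571/392 + ((6/5)*14)/(-21 - 1*22))) = 28/(-1499 + (-571*1/392 + 84/(5*(-21 - 22)))) = 28/(-1499 + (-571/392 + (84/5)/(-43))) = 28/(-1499 + (-571/392 + (84/5)*(-1/43))) = 28/(-1499 + (-571/392 - 84/215)) = 28/(-1499 - 155693/84280) = 28/(-126491413/84280) = 28*(-84280/126491413) = -2359840/126491413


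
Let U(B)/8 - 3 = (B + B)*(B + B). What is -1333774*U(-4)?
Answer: -714902864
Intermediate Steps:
U(B) = 24 + 32*B² (U(B) = 24 + 8*((B + B)*(B + B)) = 24 + 8*((2*B)*(2*B)) = 24 + 8*(4*B²) = 24 + 32*B²)
-1333774*U(-4) = -1333774*(24 + 32*(-4)²) = -1333774*(24 + 32*16) = -1333774*(24 + 512) = -1333774*536 = -714902864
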